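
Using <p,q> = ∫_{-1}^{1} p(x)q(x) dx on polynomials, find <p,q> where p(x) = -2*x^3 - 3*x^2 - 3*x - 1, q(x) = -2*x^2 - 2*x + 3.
<p,q> = -8/3

Expand the product: p(x)·q(x) = 4*x^5 + 10*x^4 + 6*x^3 - x^2 - 7*x - 3.
∫_{-1}^{1} of each monomial x^k gives [2/(k+1) if k even, 0 if k odd]. Integrating term-by-term (or equivalently evaluating the antiderivative F(x) = 2*x^6/3 + 2*x^5 + 3*x^4/2 - x^3/3 - 7*x^2/2 - 3*x at the endpoints):
  F(1) − F(−1) = -8/3 − (0) = -8/3.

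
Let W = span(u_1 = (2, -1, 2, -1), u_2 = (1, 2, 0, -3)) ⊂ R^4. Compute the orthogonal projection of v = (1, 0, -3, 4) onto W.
proj_W(v) = (-244/131, -93/131, -158/131, 337/131)

Set up U = [u_1 | ... | u_2] ∈ R^(4×2). The projector onto W = col(U) is P = U (U^T U)^(-1) U^T.
Compute U^T U =
  [10, 3]
  [3, 14],
and U^T v = (-8, -11).
Solve U^T U · c = U^T v for the coefficients: c = (-79/131, -86/131). The projection is proj_W(v) = U c.
Check: (v - proj_W(v)) · u_1 = 0  (should be 0).
Check: (v - proj_W(v)) · u_2 = 0  (should be 0).
Result: proj_W(v) = (-244/131, -93/131, -158/131, 337/131).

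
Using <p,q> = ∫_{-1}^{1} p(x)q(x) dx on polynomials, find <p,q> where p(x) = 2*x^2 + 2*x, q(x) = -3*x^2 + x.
<p,q> = -16/15

Expand the product: p(x)·q(x) = -6*x^4 - 4*x^3 + 2*x^2.
∫_{-1}^{1} of each monomial x^k gives [2/(k+1) if k even, 0 if k odd]. Integrating term-by-term (or equivalently evaluating the antiderivative F(x) = -6*x^5/5 - x^4 + 2*x^3/3 at the endpoints):
  F(1) − F(−1) = -23/15 − (-7/15) = -16/15.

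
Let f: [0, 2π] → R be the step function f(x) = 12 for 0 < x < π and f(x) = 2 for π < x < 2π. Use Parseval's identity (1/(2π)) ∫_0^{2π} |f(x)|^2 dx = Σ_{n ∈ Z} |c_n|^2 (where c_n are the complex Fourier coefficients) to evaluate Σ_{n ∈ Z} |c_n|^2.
Σ |c_n|^2 = 74

Parseval equates the L^2 energy of f (normalised by 1/(2π)) with the ℓ^2 sum of its Fourier coefficients: (1/(2π)) ∫_0^{2π} |f|^2 = Σ |c_n|^2.
Compute the left side: (1/(2π)) [∫_0^π 12^2 dx + ∫_π^{2π} 2^2 dx] = (1/(2π)) · (144π + 4π) = (144 + 4)/2 = 74.
So Σ_{n ∈ Z} |c_n|^2 = 74.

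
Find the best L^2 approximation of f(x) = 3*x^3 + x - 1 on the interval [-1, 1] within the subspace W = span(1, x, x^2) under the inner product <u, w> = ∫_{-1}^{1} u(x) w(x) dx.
g(x) = 14*x/5 - 1

The best approximation g ∈ W is the orthogonal projection of f onto W. Writing g = a_0 + a_1 x + a_2 x^2, the coefficients solve the normal equations G · a = b where
  G_{ij} = <φ_i, φ_j> and b_i = <f, φ_i>, with φ_0 = 1, φ_1 = x, φ_2 = x^2.
G =
  [2, 0, 2/3]
  [0, 2/3, 0]
  [2/3, 0, 2/5],
b = (-2, 28/15, -2/3).
Solving gives a_0 = -1, a_1 = 14/5, a_2 = 0, so
  g(x) = 14*x/5 - 1.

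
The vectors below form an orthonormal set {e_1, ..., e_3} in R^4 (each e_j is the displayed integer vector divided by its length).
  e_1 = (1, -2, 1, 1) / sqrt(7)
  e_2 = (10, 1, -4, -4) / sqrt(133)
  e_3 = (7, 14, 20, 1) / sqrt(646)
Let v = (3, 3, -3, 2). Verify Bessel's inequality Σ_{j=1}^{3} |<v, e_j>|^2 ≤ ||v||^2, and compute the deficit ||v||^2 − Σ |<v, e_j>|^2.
Σ |<v, e_j>|^2 = 429/34; ||v||^2 = 31; deficit = 625/34

Write each e_j = u_j / sqrt(<u_j, u_j>) where u_j is the displayed integer vector. Then <v, e_j> = <v, u_j> / sqrt(<u_j, u_j>), so |<v, e_j>|^2 = <v, u_j>^2 / <u_j, u_j>.
Coefficients: <v, e_1> = -4/sqrt(7), <v, e_2> = 37/sqrt(133), <v, e_3> = 5/sqrt(646).
Square and sum: Σ |<v, e_j>|^2 = 429/34.
Compute ||v||^2 = v·v = 31.
Deficit = 31 − 429/34 = 625/34 ≥ 0, confirming Bessel's inequality. (The deficit equals ||v − Σ <v,e_j> e_j||^2, the squared distance from v to span{e_j}.)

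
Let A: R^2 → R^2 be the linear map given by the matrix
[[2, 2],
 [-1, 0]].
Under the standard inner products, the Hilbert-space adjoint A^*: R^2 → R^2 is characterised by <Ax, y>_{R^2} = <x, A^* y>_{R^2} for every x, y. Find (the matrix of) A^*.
A^* = A^T =
[[2, -1],
 [2, 0]]

For real matrices with standard dot products, the defining identity <Ax, y> = <x, A^* y> gives (Ax)^T y = x^T (A^*) y, i.e. x^T A^T y = x^T (A^*) y. Since this holds for all x, y, we must have A^* = A^T. Therefore
A^* =
[[2, -1],
 [2, 0]].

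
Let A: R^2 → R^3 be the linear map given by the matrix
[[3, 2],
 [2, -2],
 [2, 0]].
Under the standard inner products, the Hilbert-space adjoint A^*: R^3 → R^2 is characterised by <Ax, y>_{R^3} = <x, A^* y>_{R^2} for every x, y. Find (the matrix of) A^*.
A^* = A^T =
[[3, 2, 2],
 [2, -2, 0]]

For real matrices with standard dot products, the defining identity <Ax, y> = <x, A^* y> gives (Ax)^T y = x^T (A^*) y, i.e. x^T A^T y = x^T (A^*) y. Since this holds for all x, y, we must have A^* = A^T. Therefore
A^* =
[[3, 2, 2],
 [2, -2, 0]].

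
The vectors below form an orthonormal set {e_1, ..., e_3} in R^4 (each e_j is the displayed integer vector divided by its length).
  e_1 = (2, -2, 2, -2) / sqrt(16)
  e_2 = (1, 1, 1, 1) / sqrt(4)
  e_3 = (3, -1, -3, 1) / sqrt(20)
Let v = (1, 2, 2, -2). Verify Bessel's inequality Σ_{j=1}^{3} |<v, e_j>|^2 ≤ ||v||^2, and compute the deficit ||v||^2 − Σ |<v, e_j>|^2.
Σ |<v, e_j>|^2 = 139/20; ||v||^2 = 13; deficit = 121/20

Write each e_j = u_j / sqrt(<u_j, u_j>) where u_j is the displayed integer vector. Then <v, e_j> = <v, u_j> / sqrt(<u_j, u_j>), so |<v, e_j>|^2 = <v, u_j>^2 / <u_j, u_j>.
Coefficients: <v, e_1> = 6/sqrt(16), <v, e_2> = 3/sqrt(4), <v, e_3> = -7/sqrt(20).
Square and sum: Σ |<v, e_j>|^2 = 139/20.
Compute ||v||^2 = v·v = 13.
Deficit = 13 − 139/20 = 121/20 ≥ 0, confirming Bessel's inequality. (The deficit equals ||v − Σ <v,e_j> e_j||^2, the squared distance from v to span{e_j}.)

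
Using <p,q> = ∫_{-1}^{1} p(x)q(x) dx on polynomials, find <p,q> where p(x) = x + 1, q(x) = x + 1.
<p,q> = 8/3

Expand the product: p(x)·q(x) = x^2 + 2*x + 1.
∫_{-1}^{1} of each monomial x^k gives [2/(k+1) if k even, 0 if k odd]. Integrating term-by-term (or equivalently evaluating the antiderivative F(x) = x^3/3 + x^2 + x at the endpoints):
  F(1) − F(−1) = 7/3 − (-1/3) = 8/3.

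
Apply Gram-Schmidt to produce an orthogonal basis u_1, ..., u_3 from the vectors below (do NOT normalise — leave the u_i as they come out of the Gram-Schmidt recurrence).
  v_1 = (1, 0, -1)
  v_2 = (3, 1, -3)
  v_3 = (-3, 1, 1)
Orthogonal basis:
  u_1 = (1, 0, -1)
  u_2 = (0, 1, 0)
  u_3 = (-1, 0, -1)

Apply the Gram-Schmidt recurrence
  u_1 = v_1
  u_i = v_i − Σ_{j<i} ((v_i · u_j) / (u_j · u_j)) · u_j.

Step by step this gives:
  u_1 = (1, 0, -1)
  u_2 = (0, 1, 0)
  u_3 = (-1, 0, -1)

Orthogonality check:
  u_2 · u_1 = 0 (should be 0)
  u_3 · u_1 = 0 (should be 0)
  u_3 · u_2 = 0 (should be 0)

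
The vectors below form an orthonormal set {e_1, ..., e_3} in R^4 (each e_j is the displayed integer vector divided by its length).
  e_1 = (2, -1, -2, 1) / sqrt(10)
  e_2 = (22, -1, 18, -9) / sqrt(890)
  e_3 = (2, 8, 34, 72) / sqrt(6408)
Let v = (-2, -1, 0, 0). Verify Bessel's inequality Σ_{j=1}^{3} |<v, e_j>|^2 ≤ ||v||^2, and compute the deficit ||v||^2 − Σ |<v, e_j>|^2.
Σ |<v, e_j>|^2 = 3; ||v||^2 = 5; deficit = 2

Write each e_j = u_j / sqrt(<u_j, u_j>) where u_j is the displayed integer vector. Then <v, e_j> = <v, u_j> / sqrt(<u_j, u_j>), so |<v, e_j>|^2 = <v, u_j>^2 / <u_j, u_j>.
Coefficients: <v, e_1> = -3/sqrt(10), <v, e_2> = -43/sqrt(890), <v, e_3> = -12/sqrt(6408).
Square and sum: Σ |<v, e_j>|^2 = 3.
Compute ||v||^2 = v·v = 5.
Deficit = 5 − 3 = 2 ≥ 0, confirming Bessel's inequality. (The deficit equals ||v − Σ <v,e_j> e_j||^2, the squared distance from v to span{e_j}.)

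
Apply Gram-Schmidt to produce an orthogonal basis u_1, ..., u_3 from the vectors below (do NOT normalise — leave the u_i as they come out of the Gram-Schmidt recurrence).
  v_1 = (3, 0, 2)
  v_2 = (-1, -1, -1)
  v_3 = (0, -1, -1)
Orthogonal basis:
  u_1 = (3, 0, 2)
  u_2 = (2/13, -1, -3/13)
  u_3 = (2/7, 1/7, -3/7)

Apply the Gram-Schmidt recurrence
  u_1 = v_1
  u_i = v_i − Σ_{j<i} ((v_i · u_j) / (u_j · u_j)) · u_j.

Step by step this gives:
  u_1 = (3, 0, 2)
  u_2 = (2/13, -1, -3/13)
  u_3 = (2/7, 1/7, -3/7)

Orthogonality check:
  u_2 · u_1 = 0 (should be 0)
  u_3 · u_1 = 0 (should be 0)
  u_3 · u_2 = 0 (should be 0)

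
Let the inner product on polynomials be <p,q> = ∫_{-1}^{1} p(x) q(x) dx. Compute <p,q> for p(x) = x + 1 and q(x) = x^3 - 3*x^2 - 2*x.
<p,q> = -44/15

Expand the product: p(x)·q(x) = x^4 - 2*x^3 - 5*x^2 - 2*x.
∫_{-1}^{1} of each monomial x^k gives [2/(k+1) if k even, 0 if k odd]. Integrating term-by-term (or equivalently evaluating the antiderivative F(x) = x^5/5 - x^4/2 - 5*x^3/3 - x^2 at the endpoints):
  F(1) − F(−1) = -89/30 − (-1/30) = -44/15.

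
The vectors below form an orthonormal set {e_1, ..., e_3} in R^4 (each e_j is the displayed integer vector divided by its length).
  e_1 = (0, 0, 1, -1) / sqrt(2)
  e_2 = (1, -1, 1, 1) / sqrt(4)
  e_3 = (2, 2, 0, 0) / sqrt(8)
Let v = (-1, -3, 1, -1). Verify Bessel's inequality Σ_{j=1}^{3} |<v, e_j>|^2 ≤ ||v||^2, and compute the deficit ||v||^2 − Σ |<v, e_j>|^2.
Σ |<v, e_j>|^2 = 11; ||v||^2 = 12; deficit = 1

Write each e_j = u_j / sqrt(<u_j, u_j>) where u_j is the displayed integer vector. Then <v, e_j> = <v, u_j> / sqrt(<u_j, u_j>), so |<v, e_j>|^2 = <v, u_j>^2 / <u_j, u_j>.
Coefficients: <v, e_1> = 2/sqrt(2), <v, e_2> = 2/sqrt(4), <v, e_3> = -8/sqrt(8).
Square and sum: Σ |<v, e_j>|^2 = 11.
Compute ||v||^2 = v·v = 12.
Deficit = 12 − 11 = 1 ≥ 0, confirming Bessel's inequality. (The deficit equals ||v − Σ <v,e_j> e_j||^2, the squared distance from v to span{e_j}.)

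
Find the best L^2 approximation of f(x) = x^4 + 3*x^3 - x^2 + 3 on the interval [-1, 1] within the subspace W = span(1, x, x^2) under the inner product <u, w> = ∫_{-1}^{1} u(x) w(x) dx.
g(x) = -x^2/7 + 9*x/5 + 102/35

The best approximation g ∈ W is the orthogonal projection of f onto W. Writing g = a_0 + a_1 x + a_2 x^2, the coefficients solve the normal equations G · a = b where
  G_{ij} = <φ_i, φ_j> and b_i = <f, φ_i>, with φ_0 = 1, φ_1 = x, φ_2 = x^2.
G =
  [2, 0, 2/3]
  [0, 2/3, 0]
  [2/3, 0, 2/5],
b = (86/15, 6/5, 66/35).
Solving gives a_0 = 102/35, a_1 = 9/5, a_2 = -1/7, so
  g(x) = -x^2/7 + 9*x/5 + 102/35.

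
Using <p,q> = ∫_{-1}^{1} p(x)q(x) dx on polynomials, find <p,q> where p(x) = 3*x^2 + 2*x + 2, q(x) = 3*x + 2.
<p,q> = 16

Expand the product: p(x)·q(x) = 9*x^3 + 12*x^2 + 10*x + 4.
∫_{-1}^{1} of each monomial x^k gives [2/(k+1) if k even, 0 if k odd]. Integrating term-by-term (or equivalently evaluating the antiderivative F(x) = 9*x^4/4 + 4*x^3 + 5*x^2 + 4*x at the endpoints):
  F(1) − F(−1) = 61/4 − (-3/4) = 16.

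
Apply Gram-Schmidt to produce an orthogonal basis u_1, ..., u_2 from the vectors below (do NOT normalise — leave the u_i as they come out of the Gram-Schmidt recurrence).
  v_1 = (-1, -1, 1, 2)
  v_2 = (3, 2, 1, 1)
Orthogonal basis:
  u_1 = (-1, -1, 1, 2)
  u_2 = (19/7, 12/7, 9/7, 11/7)

Apply the Gram-Schmidt recurrence
  u_1 = v_1
  u_i = v_i − Σ_{j<i} ((v_i · u_j) / (u_j · u_j)) · u_j.

Step by step this gives:
  u_1 = (-1, -1, 1, 2)
  u_2 = (19/7, 12/7, 9/7, 11/7)

Orthogonality check:
  u_2 · u_1 = 0 (should be 0)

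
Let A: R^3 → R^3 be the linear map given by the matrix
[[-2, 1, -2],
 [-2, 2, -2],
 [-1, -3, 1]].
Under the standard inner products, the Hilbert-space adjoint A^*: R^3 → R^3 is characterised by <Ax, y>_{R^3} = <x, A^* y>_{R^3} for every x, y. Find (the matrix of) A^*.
A^* = A^T =
[[-2, -2, -1],
 [1, 2, -3],
 [-2, -2, 1]]

For real matrices with standard dot products, the defining identity <Ax, y> = <x, A^* y> gives (Ax)^T y = x^T (A^*) y, i.e. x^T A^T y = x^T (A^*) y. Since this holds for all x, y, we must have A^* = A^T. Therefore
A^* =
[[-2, -2, -1],
 [1, 2, -3],
 [-2, -2, 1]].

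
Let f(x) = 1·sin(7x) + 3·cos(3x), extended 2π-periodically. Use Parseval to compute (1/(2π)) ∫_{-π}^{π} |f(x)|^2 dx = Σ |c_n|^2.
Σ |c_n|^2 = 5

Expand |f|^2 and use orthogonality of {sin(nx), cos(mx)} on [-π, π]:
  ∫_{-π}^{π} sin(nx)^2 dx = π, ∫ cos(mx)^2 dx = π, and cross terms integrate to 0.
So ∫_{-π}^{π} f(x)^2 dx = 1^2 · π + 3^2 · π = (1 + 9)π.
Divide by 2π: (1 + 9)/2 = 5.
By Parseval, this equals Σ |c_n|^2.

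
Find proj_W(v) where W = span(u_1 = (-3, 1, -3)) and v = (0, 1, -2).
proj_W(v) = (-21/19, 7/19, -21/19)

Set up U = [u_1 | ... | u_1] ∈ R^(3×1). The projector onto W = col(U) is P = U (U^T U)^(-1) U^T.
Compute U^T U =
  [19],
and U^T v = (7).
Solve U^T U · c = U^T v for the coefficients: c = (7/19). The projection is proj_W(v) = U c.
Check: (v - proj_W(v)) · u_1 = 0  (should be 0).
Result: proj_W(v) = (-21/19, 7/19, -21/19).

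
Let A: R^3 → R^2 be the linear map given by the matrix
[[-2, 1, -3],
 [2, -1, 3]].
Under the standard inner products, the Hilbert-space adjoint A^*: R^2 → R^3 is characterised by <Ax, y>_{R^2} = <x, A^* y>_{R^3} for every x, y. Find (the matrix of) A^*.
A^* = A^T =
[[-2, 2],
 [1, -1],
 [-3, 3]]

For real matrices with standard dot products, the defining identity <Ax, y> = <x, A^* y> gives (Ax)^T y = x^T (A^*) y, i.e. x^T A^T y = x^T (A^*) y. Since this holds for all x, y, we must have A^* = A^T. Therefore
A^* =
[[-2, 2],
 [1, -1],
 [-3, 3]].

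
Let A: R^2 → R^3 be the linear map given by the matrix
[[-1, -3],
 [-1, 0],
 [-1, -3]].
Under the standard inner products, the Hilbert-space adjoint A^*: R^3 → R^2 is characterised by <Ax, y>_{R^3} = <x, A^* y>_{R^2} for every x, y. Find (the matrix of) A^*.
A^* = A^T =
[[-1, -1, -1],
 [-3, 0, -3]]

For real matrices with standard dot products, the defining identity <Ax, y> = <x, A^* y> gives (Ax)^T y = x^T (A^*) y, i.e. x^T A^T y = x^T (A^*) y. Since this holds for all x, y, we must have A^* = A^T. Therefore
A^* =
[[-1, -1, -1],
 [-3, 0, -3]].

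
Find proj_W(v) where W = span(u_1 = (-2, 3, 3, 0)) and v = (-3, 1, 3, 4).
proj_W(v) = (-18/11, 27/11, 27/11, 0)

Set up U = [u_1 | ... | u_1] ∈ R^(4×1). The projector onto W = col(U) is P = U (U^T U)^(-1) U^T.
Compute U^T U =
  [22],
and U^T v = (18).
Solve U^T U · c = U^T v for the coefficients: c = (9/11). The projection is proj_W(v) = U c.
Check: (v - proj_W(v)) · u_1 = 0  (should be 0).
Result: proj_W(v) = (-18/11, 27/11, 27/11, 0).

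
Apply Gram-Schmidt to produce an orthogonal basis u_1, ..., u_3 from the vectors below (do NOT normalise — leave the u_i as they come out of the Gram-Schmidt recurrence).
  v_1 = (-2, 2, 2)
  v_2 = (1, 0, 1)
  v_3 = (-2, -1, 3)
Orthogonal basis:
  u_1 = (-2, 2, 2)
  u_2 = (1, 0, 1)
  u_3 = (-7/6, -7/3, 7/6)

Apply the Gram-Schmidt recurrence
  u_1 = v_1
  u_i = v_i − Σ_{j<i} ((v_i · u_j) / (u_j · u_j)) · u_j.

Step by step this gives:
  u_1 = (-2, 2, 2)
  u_2 = (1, 0, 1)
  u_3 = (-7/6, -7/3, 7/6)

Orthogonality check:
  u_2 · u_1 = 0 (should be 0)
  u_3 · u_1 = 0 (should be 0)
  u_3 · u_2 = 0 (should be 0)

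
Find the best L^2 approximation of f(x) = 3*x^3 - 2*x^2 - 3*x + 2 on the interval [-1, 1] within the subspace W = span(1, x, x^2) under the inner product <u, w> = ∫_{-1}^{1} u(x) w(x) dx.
g(x) = -2*x^2 - 6*x/5 + 2

The best approximation g ∈ W is the orthogonal projection of f onto W. Writing g = a_0 + a_1 x + a_2 x^2, the coefficients solve the normal equations G · a = b where
  G_{ij} = <φ_i, φ_j> and b_i = <f, φ_i>, with φ_0 = 1, φ_1 = x, φ_2 = x^2.
G =
  [2, 0, 2/3]
  [0, 2/3, 0]
  [2/3, 0, 2/5],
b = (8/3, -4/5, 8/15).
Solving gives a_0 = 2, a_1 = -6/5, a_2 = -2, so
  g(x) = -2*x^2 - 6*x/5 + 2.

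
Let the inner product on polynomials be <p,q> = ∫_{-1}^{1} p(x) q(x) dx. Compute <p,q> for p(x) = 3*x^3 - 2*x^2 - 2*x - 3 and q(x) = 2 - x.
<p,q> = -218/15

Expand the product: p(x)·q(x) = -3*x^4 + 8*x^3 - 2*x^2 - x - 6.
∫_{-1}^{1} of each monomial x^k gives [2/(k+1) if k even, 0 if k odd]. Integrating term-by-term (or equivalently evaluating the antiderivative F(x) = -3*x^5/5 + 2*x^4 - 2*x^3/3 - x^2/2 - 6*x at the endpoints):
  F(1) − F(−1) = -173/30 − (263/30) = -218/15.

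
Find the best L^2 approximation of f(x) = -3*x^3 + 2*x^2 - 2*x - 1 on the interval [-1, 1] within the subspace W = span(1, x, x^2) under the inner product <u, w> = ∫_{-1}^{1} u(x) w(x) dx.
g(x) = 2*x^2 - 19*x/5 - 1

The best approximation g ∈ W is the orthogonal projection of f onto W. Writing g = a_0 + a_1 x + a_2 x^2, the coefficients solve the normal equations G · a = b where
  G_{ij} = <φ_i, φ_j> and b_i = <f, φ_i>, with φ_0 = 1, φ_1 = x, φ_2 = x^2.
G =
  [2, 0, 2/3]
  [0, 2/3, 0]
  [2/3, 0, 2/5],
b = (-2/3, -38/15, 2/15).
Solving gives a_0 = -1, a_1 = -19/5, a_2 = 2, so
  g(x) = 2*x^2 - 19*x/5 - 1.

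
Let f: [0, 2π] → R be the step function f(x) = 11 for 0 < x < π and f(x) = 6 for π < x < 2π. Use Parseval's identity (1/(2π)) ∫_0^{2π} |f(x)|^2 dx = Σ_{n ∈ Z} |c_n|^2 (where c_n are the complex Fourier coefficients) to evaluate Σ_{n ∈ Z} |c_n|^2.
Σ |c_n|^2 = 157/2

Parseval equates the L^2 energy of f (normalised by 1/(2π)) with the ℓ^2 sum of its Fourier coefficients: (1/(2π)) ∫_0^{2π} |f|^2 = Σ |c_n|^2.
Compute the left side: (1/(2π)) [∫_0^π 11^2 dx + ∫_π^{2π} 6^2 dx] = (1/(2π)) · (121π + 36π) = (121 + 36)/2 = 157/2.
So Σ_{n ∈ Z} |c_n|^2 = 157/2.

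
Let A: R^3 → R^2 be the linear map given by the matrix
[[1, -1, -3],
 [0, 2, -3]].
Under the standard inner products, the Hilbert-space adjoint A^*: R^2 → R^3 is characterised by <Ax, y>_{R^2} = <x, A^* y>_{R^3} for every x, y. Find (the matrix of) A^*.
A^* = A^T =
[[1, 0],
 [-1, 2],
 [-3, -3]]

For real matrices with standard dot products, the defining identity <Ax, y> = <x, A^* y> gives (Ax)^T y = x^T (A^*) y, i.e. x^T A^T y = x^T (A^*) y. Since this holds for all x, y, we must have A^* = A^T. Therefore
A^* =
[[1, 0],
 [-1, 2],
 [-3, -3]].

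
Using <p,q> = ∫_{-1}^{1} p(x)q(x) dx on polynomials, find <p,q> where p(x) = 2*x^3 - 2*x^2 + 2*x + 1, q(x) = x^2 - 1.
<p,q> = -4/5

Expand the product: p(x)·q(x) = 2*x^5 - 2*x^4 + 3*x^2 - 2*x - 1.
∫_{-1}^{1} of each monomial x^k gives [2/(k+1) if k even, 0 if k odd]. Integrating term-by-term (or equivalently evaluating the antiderivative F(x) = x^6/3 - 2*x^5/5 + x^3 - x^2 - x at the endpoints):
  F(1) − F(−1) = -16/15 − (-4/15) = -4/5.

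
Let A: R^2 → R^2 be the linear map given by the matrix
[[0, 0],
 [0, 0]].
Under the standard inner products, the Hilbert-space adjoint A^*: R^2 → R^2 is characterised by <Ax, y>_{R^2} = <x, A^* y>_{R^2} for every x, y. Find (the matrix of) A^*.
A^* = A^T =
[[0, 0],
 [0, 0]]

For real matrices with standard dot products, the defining identity <Ax, y> = <x, A^* y> gives (Ax)^T y = x^T (A^*) y, i.e. x^T A^T y = x^T (A^*) y. Since this holds for all x, y, we must have A^* = A^T. Therefore
A^* =
[[0, 0],
 [0, 0]].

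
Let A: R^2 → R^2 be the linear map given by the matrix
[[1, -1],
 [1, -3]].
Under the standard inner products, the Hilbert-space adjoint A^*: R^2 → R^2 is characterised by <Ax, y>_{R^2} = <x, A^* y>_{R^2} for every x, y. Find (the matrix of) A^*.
A^* = A^T =
[[1, 1],
 [-1, -3]]

For real matrices with standard dot products, the defining identity <Ax, y> = <x, A^* y> gives (Ax)^T y = x^T (A^*) y, i.e. x^T A^T y = x^T (A^*) y. Since this holds for all x, y, we must have A^* = A^T. Therefore
A^* =
[[1, 1],
 [-1, -3]].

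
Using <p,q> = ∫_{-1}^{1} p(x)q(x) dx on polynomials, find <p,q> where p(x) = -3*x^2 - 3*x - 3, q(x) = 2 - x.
<p,q> = -14

Expand the product: p(x)·q(x) = 3*x^3 - 3*x^2 - 3*x - 6.
∫_{-1}^{1} of each monomial x^k gives [2/(k+1) if k even, 0 if k odd]. Integrating term-by-term (or equivalently evaluating the antiderivative F(x) = 3*x^4/4 - x^3 - 3*x^2/2 - 6*x at the endpoints):
  F(1) − F(−1) = -31/4 − (25/4) = -14.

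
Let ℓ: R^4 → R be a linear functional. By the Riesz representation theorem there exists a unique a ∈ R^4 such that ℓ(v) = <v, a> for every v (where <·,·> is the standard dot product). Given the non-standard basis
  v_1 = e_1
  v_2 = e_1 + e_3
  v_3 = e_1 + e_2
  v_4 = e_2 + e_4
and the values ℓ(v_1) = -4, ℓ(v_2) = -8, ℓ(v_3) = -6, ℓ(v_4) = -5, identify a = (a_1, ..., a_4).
a = (-4, -2, -4, -3)

Write a = (a_1, ..., a_4) in the standard basis. For each basis vector v_i, ℓ(v_i) = <v_i, a> is a linear equation in the a_j's. Collect the n equations into a matrix system V a = ℓ, where row i of V is v_i (expressed in the standard basis). Since V is invertible (lower-triangular with 1s on the diagonal, up to permutation), solve by back-substitution:
  V =
[[1, 0, 0, 0],
 [1, 0, 1, 0],
 [1, 1, 0, 0],
 [0, 1, 0, 1]]
  V a = (-4, -8, -6, -5)
Solving gives a = (-4, -2, -4, -3).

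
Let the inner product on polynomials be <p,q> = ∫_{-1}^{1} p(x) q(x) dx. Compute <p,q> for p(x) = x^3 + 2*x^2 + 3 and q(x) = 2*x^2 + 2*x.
<p,q> = 32/5

Expand the product: p(x)·q(x) = 2*x^5 + 6*x^4 + 4*x^3 + 6*x^2 + 6*x.
∫_{-1}^{1} of each monomial x^k gives [2/(k+1) if k even, 0 if k odd]. Integrating term-by-term (or equivalently evaluating the antiderivative F(x) = x^6/3 + 6*x^5/5 + x^4 + 2*x^3 + 3*x^2 at the endpoints):
  F(1) − F(−1) = 113/15 − (17/15) = 32/5.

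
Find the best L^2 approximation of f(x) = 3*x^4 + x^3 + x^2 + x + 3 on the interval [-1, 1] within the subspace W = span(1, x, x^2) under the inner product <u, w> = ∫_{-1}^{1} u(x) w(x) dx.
g(x) = 25*x^2/7 + 8*x/5 + 96/35

The best approximation g ∈ W is the orthogonal projection of f onto W. Writing g = a_0 + a_1 x + a_2 x^2, the coefficients solve the normal equations G · a = b where
  G_{ij} = <φ_i, φ_j> and b_i = <f, φ_i>, with φ_0 = 1, φ_1 = x, φ_2 = x^2.
G =
  [2, 0, 2/3]
  [0, 2/3, 0]
  [2/3, 0, 2/5],
b = (118/15, 16/15, 114/35).
Solving gives a_0 = 96/35, a_1 = 8/5, a_2 = 25/7, so
  g(x) = 25*x^2/7 + 8*x/5 + 96/35.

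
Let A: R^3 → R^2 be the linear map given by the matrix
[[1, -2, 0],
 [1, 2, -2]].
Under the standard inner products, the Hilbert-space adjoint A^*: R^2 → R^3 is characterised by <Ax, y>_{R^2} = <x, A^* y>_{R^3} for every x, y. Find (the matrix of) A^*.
A^* = A^T =
[[1, 1],
 [-2, 2],
 [0, -2]]

For real matrices with standard dot products, the defining identity <Ax, y> = <x, A^* y> gives (Ax)^T y = x^T (A^*) y, i.e. x^T A^T y = x^T (A^*) y. Since this holds for all x, y, we must have A^* = A^T. Therefore
A^* =
[[1, 1],
 [-2, 2],
 [0, -2]].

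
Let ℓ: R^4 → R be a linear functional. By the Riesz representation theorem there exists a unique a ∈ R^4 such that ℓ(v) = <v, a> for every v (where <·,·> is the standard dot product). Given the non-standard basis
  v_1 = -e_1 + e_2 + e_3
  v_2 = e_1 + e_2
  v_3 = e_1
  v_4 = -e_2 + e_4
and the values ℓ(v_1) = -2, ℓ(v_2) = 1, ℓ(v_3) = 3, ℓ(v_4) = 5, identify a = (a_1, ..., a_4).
a = (3, -2, 3, 3)

Write a = (a_1, ..., a_4) in the standard basis. For each basis vector v_i, ℓ(v_i) = <v_i, a> is a linear equation in the a_j's. Collect the n equations into a matrix system V a = ℓ, where row i of V is v_i (expressed in the standard basis). Since V is invertible (lower-triangular with 1s on the diagonal, up to permutation), solve by back-substitution:
  V =
[[-1, 1, 1, 0],
 [1, 1, 0, 0],
 [1, 0, 0, 0],
 [0, -1, 0, 1]]
  V a = (-2, 1, 3, 5)
Solving gives a = (3, -2, 3, 3).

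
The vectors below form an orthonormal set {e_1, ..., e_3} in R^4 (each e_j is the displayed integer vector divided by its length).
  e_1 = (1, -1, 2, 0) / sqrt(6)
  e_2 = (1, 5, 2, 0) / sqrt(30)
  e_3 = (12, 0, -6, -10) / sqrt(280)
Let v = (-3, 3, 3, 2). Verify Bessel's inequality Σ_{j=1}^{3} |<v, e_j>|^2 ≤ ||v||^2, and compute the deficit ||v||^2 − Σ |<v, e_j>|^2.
Σ |<v, e_j>|^2 = 425/14; ||v||^2 = 31; deficit = 9/14

Write each e_j = u_j / sqrt(<u_j, u_j>) where u_j is the displayed integer vector. Then <v, e_j> = <v, u_j> / sqrt(<u_j, u_j>), so |<v, e_j>|^2 = <v, u_j>^2 / <u_j, u_j>.
Coefficients: <v, e_1> = 0/sqrt(6), <v, e_2> = 18/sqrt(30), <v, e_3> = -74/sqrt(280).
Square and sum: Σ |<v, e_j>|^2 = 425/14.
Compute ||v||^2 = v·v = 31.
Deficit = 31 − 425/14 = 9/14 ≥ 0, confirming Bessel's inequality. (The deficit equals ||v − Σ <v,e_j> e_j||^2, the squared distance from v to span{e_j}.)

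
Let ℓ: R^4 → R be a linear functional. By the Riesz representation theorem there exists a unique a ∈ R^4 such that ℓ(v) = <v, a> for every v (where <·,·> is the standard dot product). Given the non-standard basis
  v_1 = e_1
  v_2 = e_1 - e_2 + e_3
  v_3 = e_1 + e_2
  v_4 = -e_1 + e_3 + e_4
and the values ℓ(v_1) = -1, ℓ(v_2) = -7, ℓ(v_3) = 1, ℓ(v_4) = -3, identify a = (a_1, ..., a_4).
a = (-1, 2, -4, 0)

Write a = (a_1, ..., a_4) in the standard basis. For each basis vector v_i, ℓ(v_i) = <v_i, a> is a linear equation in the a_j's. Collect the n equations into a matrix system V a = ℓ, where row i of V is v_i (expressed in the standard basis). Since V is invertible (lower-triangular with 1s on the diagonal, up to permutation), solve by back-substitution:
  V =
[[1, 0, 0, 0],
 [1, -1, 1, 0],
 [1, 1, 0, 0],
 [-1, 0, 1, 1]]
  V a = (-1, -7, 1, -3)
Solving gives a = (-1, 2, -4, 0).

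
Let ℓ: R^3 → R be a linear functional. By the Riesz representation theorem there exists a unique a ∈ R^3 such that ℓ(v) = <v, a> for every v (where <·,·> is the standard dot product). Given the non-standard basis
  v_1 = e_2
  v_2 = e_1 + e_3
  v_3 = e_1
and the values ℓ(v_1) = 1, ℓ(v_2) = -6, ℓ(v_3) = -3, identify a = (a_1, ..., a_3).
a = (-3, 1, -3)

Write a = (a_1, ..., a_3) in the standard basis. For each basis vector v_i, ℓ(v_i) = <v_i, a> is a linear equation in the a_j's. Collect the n equations into a matrix system V a = ℓ, where row i of V is v_i (expressed in the standard basis). Since V is invertible (lower-triangular with 1s on the diagonal, up to permutation), solve by back-substitution:
  V =
[[0, 1, 0],
 [1, 0, 1],
 [1, 0, 0]]
  V a = (1, -6, -3)
Solving gives a = (-3, 1, -3).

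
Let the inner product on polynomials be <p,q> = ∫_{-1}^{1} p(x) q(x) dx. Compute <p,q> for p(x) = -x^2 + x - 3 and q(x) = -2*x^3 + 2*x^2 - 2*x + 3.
<p,q> = -404/15

Expand the product: p(x)·q(x) = 2*x^5 - 4*x^4 + 10*x^3 - 11*x^2 + 9*x - 9.
∫_{-1}^{1} of each monomial x^k gives [2/(k+1) if k even, 0 if k odd]. Integrating term-by-term (or equivalently evaluating the antiderivative F(x) = x^6/3 - 4*x^5/5 + 5*x^4/2 - 11*x^3/3 + 9*x^2/2 - 9*x at the endpoints):
  F(1) − F(−1) = -92/15 − (104/5) = -404/15.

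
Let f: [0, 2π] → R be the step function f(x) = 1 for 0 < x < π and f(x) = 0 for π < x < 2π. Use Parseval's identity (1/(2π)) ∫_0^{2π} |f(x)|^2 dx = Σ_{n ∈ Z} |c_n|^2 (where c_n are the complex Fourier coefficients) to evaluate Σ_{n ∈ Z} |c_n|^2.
Σ |c_n|^2 = 1/2

Parseval equates the L^2 energy of f (normalised by 1/(2π)) with the ℓ^2 sum of its Fourier coefficients: (1/(2π)) ∫_0^{2π} |f|^2 = Σ |c_n|^2.
Compute the left side: (1/(2π)) [∫_0^π 1^2 dx + ∫_π^{2π} 0^2 dx] = (1/(2π)) · (1π + 0π) = (1 + 0)/2 = 1/2.
So Σ_{n ∈ Z} |c_n|^2 = 1/2.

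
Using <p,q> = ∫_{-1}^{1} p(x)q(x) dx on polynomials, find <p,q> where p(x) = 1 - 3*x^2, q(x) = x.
<p,q> = 0

Expand the product: p(x)·q(x) = -3*x^3 + x.
∫_{-1}^{1} of each monomial x^k gives [2/(k+1) if k even, 0 if k odd]. Integrating term-by-term (or equivalently evaluating the antiderivative F(x) = -3*x^4/4 + x^2/2 at the endpoints):
  F(1) − F(−1) = -1/4 − (-1/4) = 0.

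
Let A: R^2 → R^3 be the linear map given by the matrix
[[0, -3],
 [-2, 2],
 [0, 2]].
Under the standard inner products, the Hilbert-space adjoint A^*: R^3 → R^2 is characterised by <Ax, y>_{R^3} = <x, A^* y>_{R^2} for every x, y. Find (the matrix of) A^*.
A^* = A^T =
[[0, -2, 0],
 [-3, 2, 2]]

For real matrices with standard dot products, the defining identity <Ax, y> = <x, A^* y> gives (Ax)^T y = x^T (A^*) y, i.e. x^T A^T y = x^T (A^*) y. Since this holds for all x, y, we must have A^* = A^T. Therefore
A^* =
[[0, -2, 0],
 [-3, 2, 2]].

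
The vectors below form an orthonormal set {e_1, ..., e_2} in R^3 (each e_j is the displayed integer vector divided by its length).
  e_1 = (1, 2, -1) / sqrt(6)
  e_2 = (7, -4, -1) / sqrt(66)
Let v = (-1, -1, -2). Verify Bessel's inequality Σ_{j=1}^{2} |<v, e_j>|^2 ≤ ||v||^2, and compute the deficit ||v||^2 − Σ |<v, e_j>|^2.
Σ |<v, e_j>|^2 = 2/11; ||v||^2 = 6; deficit = 64/11

Write each e_j = u_j / sqrt(<u_j, u_j>) where u_j is the displayed integer vector. Then <v, e_j> = <v, u_j> / sqrt(<u_j, u_j>), so |<v, e_j>|^2 = <v, u_j>^2 / <u_j, u_j>.
Coefficients: <v, e_1> = -1/sqrt(6), <v, e_2> = -1/sqrt(66).
Square and sum: Σ |<v, e_j>|^2 = 2/11.
Compute ||v||^2 = v·v = 6.
Deficit = 6 − 2/11 = 64/11 ≥ 0, confirming Bessel's inequality. (The deficit equals ||v − Σ <v,e_j> e_j||^2, the squared distance from v to span{e_j}.)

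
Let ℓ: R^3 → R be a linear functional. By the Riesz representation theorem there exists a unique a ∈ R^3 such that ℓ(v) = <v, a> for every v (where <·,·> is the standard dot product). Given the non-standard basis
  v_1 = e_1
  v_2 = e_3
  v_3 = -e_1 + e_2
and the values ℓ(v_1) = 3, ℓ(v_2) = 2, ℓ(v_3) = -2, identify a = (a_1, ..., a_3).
a = (3, 1, 2)

Write a = (a_1, ..., a_3) in the standard basis. For each basis vector v_i, ℓ(v_i) = <v_i, a> is a linear equation in the a_j's. Collect the n equations into a matrix system V a = ℓ, where row i of V is v_i (expressed in the standard basis). Since V is invertible (lower-triangular with 1s on the diagonal, up to permutation), solve by back-substitution:
  V =
[[1, 0, 0],
 [0, 0, 1],
 [-1, 1, 0]]
  V a = (3, 2, -2)
Solving gives a = (3, 1, 2).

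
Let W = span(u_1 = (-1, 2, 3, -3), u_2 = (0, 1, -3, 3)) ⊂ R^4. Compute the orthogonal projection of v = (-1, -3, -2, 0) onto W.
proj_W(v) = (161/181, -429/181, -162/181, 162/181)

Set up U = [u_1 | ... | u_2] ∈ R^(4×2). The projector onto W = col(U) is P = U (U^T U)^(-1) U^T.
Compute U^T U =
  [23, -16]
  [-16, 19],
and U^T v = (-11, 3).
Solve U^T U · c = U^T v for the coefficients: c = (-161/181, -107/181). The projection is proj_W(v) = U c.
Check: (v - proj_W(v)) · u_1 = 0  (should be 0).
Check: (v - proj_W(v)) · u_2 = 0  (should be 0).
Result: proj_W(v) = (161/181, -429/181, -162/181, 162/181).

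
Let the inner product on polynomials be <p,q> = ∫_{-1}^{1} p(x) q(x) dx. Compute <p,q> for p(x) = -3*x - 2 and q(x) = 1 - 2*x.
<p,q> = 0

Expand the product: p(x)·q(x) = 6*x^2 + x - 2.
∫_{-1}^{1} of each monomial x^k gives [2/(k+1) if k even, 0 if k odd]. Integrating term-by-term (or equivalently evaluating the antiderivative F(x) = 2*x^3 + x^2/2 - 2*x at the endpoints):
  F(1) − F(−1) = 1/2 − (1/2) = 0.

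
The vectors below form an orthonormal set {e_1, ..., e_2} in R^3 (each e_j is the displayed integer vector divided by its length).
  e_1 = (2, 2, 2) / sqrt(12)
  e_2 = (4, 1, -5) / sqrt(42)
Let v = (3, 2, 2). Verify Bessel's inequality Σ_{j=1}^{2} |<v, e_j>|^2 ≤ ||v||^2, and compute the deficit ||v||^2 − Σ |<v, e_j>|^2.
Σ |<v, e_j>|^2 = 117/7; ||v||^2 = 17; deficit = 2/7

Write each e_j = u_j / sqrt(<u_j, u_j>) where u_j is the displayed integer vector. Then <v, e_j> = <v, u_j> / sqrt(<u_j, u_j>), so |<v, e_j>|^2 = <v, u_j>^2 / <u_j, u_j>.
Coefficients: <v, e_1> = 14/sqrt(12), <v, e_2> = 4/sqrt(42).
Square and sum: Σ |<v, e_j>|^2 = 117/7.
Compute ||v||^2 = v·v = 17.
Deficit = 17 − 117/7 = 2/7 ≥ 0, confirming Bessel's inequality. (The deficit equals ||v − Σ <v,e_j> e_j||^2, the squared distance from v to span{e_j}.)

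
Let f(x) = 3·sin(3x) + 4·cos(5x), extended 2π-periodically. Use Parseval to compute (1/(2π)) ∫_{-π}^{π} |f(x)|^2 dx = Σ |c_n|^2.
Σ |c_n|^2 = 25/2

Expand |f|^2 and use orthogonality of {sin(nx), cos(mx)} on [-π, π]:
  ∫_{-π}^{π} sin(nx)^2 dx = π, ∫ cos(mx)^2 dx = π, and cross terms integrate to 0.
So ∫_{-π}^{π} f(x)^2 dx = 3^2 · π + 4^2 · π = (9 + 16)π.
Divide by 2π: (9 + 16)/2 = 25/2.
By Parseval, this equals Σ |c_n|^2.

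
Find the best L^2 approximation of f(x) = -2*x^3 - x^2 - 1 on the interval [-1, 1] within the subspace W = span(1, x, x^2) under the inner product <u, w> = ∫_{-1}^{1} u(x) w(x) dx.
g(x) = -x^2 - 6*x/5 - 1

The best approximation g ∈ W is the orthogonal projection of f onto W. Writing g = a_0 + a_1 x + a_2 x^2, the coefficients solve the normal equations G · a = b where
  G_{ij} = <φ_i, φ_j> and b_i = <f, φ_i>, with φ_0 = 1, φ_1 = x, φ_2 = x^2.
G =
  [2, 0, 2/3]
  [0, 2/3, 0]
  [2/3, 0, 2/5],
b = (-8/3, -4/5, -16/15).
Solving gives a_0 = -1, a_1 = -6/5, a_2 = -1, so
  g(x) = -x^2 - 6*x/5 - 1.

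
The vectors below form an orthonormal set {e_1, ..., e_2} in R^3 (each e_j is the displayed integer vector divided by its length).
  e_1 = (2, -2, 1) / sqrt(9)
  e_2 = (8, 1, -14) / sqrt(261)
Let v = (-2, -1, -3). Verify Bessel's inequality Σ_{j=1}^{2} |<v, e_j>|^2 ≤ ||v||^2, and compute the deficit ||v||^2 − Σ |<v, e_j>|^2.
Σ |<v, e_j>|^2 = 150/29; ||v||^2 = 14; deficit = 256/29

Write each e_j = u_j / sqrt(<u_j, u_j>) where u_j is the displayed integer vector. Then <v, e_j> = <v, u_j> / sqrt(<u_j, u_j>), so |<v, e_j>|^2 = <v, u_j>^2 / <u_j, u_j>.
Coefficients: <v, e_1> = -5/sqrt(9), <v, e_2> = 25/sqrt(261).
Square and sum: Σ |<v, e_j>|^2 = 150/29.
Compute ||v||^2 = v·v = 14.
Deficit = 14 − 150/29 = 256/29 ≥ 0, confirming Bessel's inequality. (The deficit equals ||v − Σ <v,e_j> e_j||^2, the squared distance from v to span{e_j}.)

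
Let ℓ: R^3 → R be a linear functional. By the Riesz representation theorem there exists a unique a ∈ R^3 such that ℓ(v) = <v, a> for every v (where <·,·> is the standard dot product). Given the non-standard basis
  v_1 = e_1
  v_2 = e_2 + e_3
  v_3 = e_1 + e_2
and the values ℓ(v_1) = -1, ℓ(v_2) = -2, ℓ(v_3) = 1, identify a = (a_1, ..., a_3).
a = (-1, 2, -4)

Write a = (a_1, ..., a_3) in the standard basis. For each basis vector v_i, ℓ(v_i) = <v_i, a> is a linear equation in the a_j's. Collect the n equations into a matrix system V a = ℓ, where row i of V is v_i (expressed in the standard basis). Since V is invertible (lower-triangular with 1s on the diagonal, up to permutation), solve by back-substitution:
  V =
[[1, 0, 0],
 [0, 1, 1],
 [1, 1, 0]]
  V a = (-1, -2, 1)
Solving gives a = (-1, 2, -4).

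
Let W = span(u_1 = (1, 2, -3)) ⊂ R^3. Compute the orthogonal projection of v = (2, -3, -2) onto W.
proj_W(v) = (1/7, 2/7, -3/7)

Set up U = [u_1 | ... | u_1] ∈ R^(3×1). The projector onto W = col(U) is P = U (U^T U)^(-1) U^T.
Compute U^T U =
  [14],
and U^T v = (2).
Solve U^T U · c = U^T v for the coefficients: c = (1/7). The projection is proj_W(v) = U c.
Check: (v - proj_W(v)) · u_1 = 0  (should be 0).
Result: proj_W(v) = (1/7, 2/7, -3/7).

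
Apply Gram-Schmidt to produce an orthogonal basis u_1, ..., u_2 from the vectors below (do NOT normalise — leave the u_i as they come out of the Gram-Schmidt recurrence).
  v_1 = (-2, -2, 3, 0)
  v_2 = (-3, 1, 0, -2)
Orthogonal basis:
  u_1 = (-2, -2, 3, 0)
  u_2 = (-43/17, 25/17, -12/17, -2)

Apply the Gram-Schmidt recurrence
  u_1 = v_1
  u_i = v_i − Σ_{j<i} ((v_i · u_j) / (u_j · u_j)) · u_j.

Step by step this gives:
  u_1 = (-2, -2, 3, 0)
  u_2 = (-43/17, 25/17, -12/17, -2)

Orthogonality check:
  u_2 · u_1 = 0 (should be 0)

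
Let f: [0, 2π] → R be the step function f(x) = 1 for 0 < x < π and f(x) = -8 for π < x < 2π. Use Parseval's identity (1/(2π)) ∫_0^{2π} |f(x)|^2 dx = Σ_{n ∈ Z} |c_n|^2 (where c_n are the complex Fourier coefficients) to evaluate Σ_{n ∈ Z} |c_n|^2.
Σ |c_n|^2 = 65/2

Parseval equates the L^2 energy of f (normalised by 1/(2π)) with the ℓ^2 sum of its Fourier coefficients: (1/(2π)) ∫_0^{2π} |f|^2 = Σ |c_n|^2.
Compute the left side: (1/(2π)) [∫_0^π 1^2 dx + ∫_π^{2π} (-8)^2 dx] = (1/(2π)) · (1π + 64π) = (1 + 64)/2 = 65/2.
So Σ_{n ∈ Z} |c_n|^2 = 65/2.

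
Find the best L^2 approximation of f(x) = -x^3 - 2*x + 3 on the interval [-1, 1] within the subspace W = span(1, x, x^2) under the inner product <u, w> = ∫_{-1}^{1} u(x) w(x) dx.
g(x) = 3 - 13*x/5

The best approximation g ∈ W is the orthogonal projection of f onto W. Writing g = a_0 + a_1 x + a_2 x^2, the coefficients solve the normal equations G · a = b where
  G_{ij} = <φ_i, φ_j> and b_i = <f, φ_i>, with φ_0 = 1, φ_1 = x, φ_2 = x^2.
G =
  [2, 0, 2/3]
  [0, 2/3, 0]
  [2/3, 0, 2/5],
b = (6, -26/15, 2).
Solving gives a_0 = 3, a_1 = -13/5, a_2 = 0, so
  g(x) = 3 - 13*x/5.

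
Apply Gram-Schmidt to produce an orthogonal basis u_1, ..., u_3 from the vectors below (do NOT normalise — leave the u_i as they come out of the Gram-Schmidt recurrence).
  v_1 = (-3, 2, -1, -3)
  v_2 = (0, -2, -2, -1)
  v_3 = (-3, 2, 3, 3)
Orthogonal basis:
  u_1 = (-3, 2, -1, -3)
  u_2 = (3/23, -48/23, -45/23, -20/23)
  u_3 = (-276/103, -116/103, 20/103, 192/103)

Apply the Gram-Schmidt recurrence
  u_1 = v_1
  u_i = v_i − Σ_{j<i} ((v_i · u_j) / (u_j · u_j)) · u_j.

Step by step this gives:
  u_1 = (-3, 2, -1, -3)
  u_2 = (3/23, -48/23, -45/23, -20/23)
  u_3 = (-276/103, -116/103, 20/103, 192/103)

Orthogonality check:
  u_2 · u_1 = 0 (should be 0)
  u_3 · u_1 = 0 (should be 0)
  u_3 · u_2 = 0 (should be 0)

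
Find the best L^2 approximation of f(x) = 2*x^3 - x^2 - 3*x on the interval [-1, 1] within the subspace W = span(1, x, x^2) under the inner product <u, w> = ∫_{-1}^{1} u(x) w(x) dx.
g(x) = -x^2 - 9*x/5

The best approximation g ∈ W is the orthogonal projection of f onto W. Writing g = a_0 + a_1 x + a_2 x^2, the coefficients solve the normal equations G · a = b where
  G_{ij} = <φ_i, φ_j> and b_i = <f, φ_i>, with φ_0 = 1, φ_1 = x, φ_2 = x^2.
G =
  [2, 0, 2/3]
  [0, 2/3, 0]
  [2/3, 0, 2/5],
b = (-2/3, -6/5, -2/5).
Solving gives a_0 = 0, a_1 = -9/5, a_2 = -1, so
  g(x) = -x^2 - 9*x/5.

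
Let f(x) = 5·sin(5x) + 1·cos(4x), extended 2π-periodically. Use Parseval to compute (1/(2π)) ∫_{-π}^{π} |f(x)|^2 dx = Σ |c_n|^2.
Σ |c_n|^2 = 13

Expand |f|^2 and use orthogonality of {sin(nx), cos(mx)} on [-π, π]:
  ∫_{-π}^{π} sin(nx)^2 dx = π, ∫ cos(mx)^2 dx = π, and cross terms integrate to 0.
So ∫_{-π}^{π} f(x)^2 dx = 5^2 · π + 1^2 · π = (25 + 1)π.
Divide by 2π: (25 + 1)/2 = 13.
By Parseval, this equals Σ |c_n|^2.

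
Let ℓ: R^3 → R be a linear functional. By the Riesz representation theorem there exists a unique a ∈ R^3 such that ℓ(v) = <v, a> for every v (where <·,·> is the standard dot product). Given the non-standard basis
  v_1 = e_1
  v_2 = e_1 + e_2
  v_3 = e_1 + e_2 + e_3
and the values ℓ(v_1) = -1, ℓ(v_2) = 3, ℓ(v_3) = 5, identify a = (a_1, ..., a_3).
a = (-1, 4, 2)

Write a = (a_1, ..., a_3) in the standard basis. For each basis vector v_i, ℓ(v_i) = <v_i, a> is a linear equation in the a_j's. Collect the n equations into a matrix system V a = ℓ, where row i of V is v_i (expressed in the standard basis). Since V is invertible (lower-triangular with 1s on the diagonal, up to permutation), solve by back-substitution:
  V =
[[1, 0, 0],
 [1, 1, 0],
 [1, 1, 1]]
  V a = (-1, 3, 5)
Solving gives a = (-1, 4, 2).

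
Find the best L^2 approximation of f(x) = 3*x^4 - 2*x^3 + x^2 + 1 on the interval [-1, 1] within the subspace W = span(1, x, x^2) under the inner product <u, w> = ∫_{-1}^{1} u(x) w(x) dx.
g(x) = 25*x^2/7 - 6*x/5 + 26/35

The best approximation g ∈ W is the orthogonal projection of f onto W. Writing g = a_0 + a_1 x + a_2 x^2, the coefficients solve the normal equations G · a = b where
  G_{ij} = <φ_i, φ_j> and b_i = <f, φ_i>, with φ_0 = 1, φ_1 = x, φ_2 = x^2.
G =
  [2, 0, 2/3]
  [0, 2/3, 0]
  [2/3, 0, 2/5],
b = (58/15, -4/5, 202/105).
Solving gives a_0 = 26/35, a_1 = -6/5, a_2 = 25/7, so
  g(x) = 25*x^2/7 - 6*x/5 + 26/35.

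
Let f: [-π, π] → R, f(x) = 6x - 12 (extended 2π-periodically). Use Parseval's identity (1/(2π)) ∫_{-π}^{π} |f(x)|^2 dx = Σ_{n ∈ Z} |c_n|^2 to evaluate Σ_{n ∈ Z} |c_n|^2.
Σ |c_n|^2 = 12π^2 + 144

Expand and integrate term by term over [-π, π]:
  ∫ (6x)^2 dx = 36·(2π^3/3); ∫ 2·6·(-12)·x dx = 0 (odd integrand); ∫ (-12)^2 dx = 144·2π.
So (1/(2π)) ∫_{-π}^{π} (6x - 12)^2 dx = 36π^2/3 + 144 = 12π^2 + 144.
Parseval ⇒ Σ |c_n|^2 = 12π^2 + 144.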